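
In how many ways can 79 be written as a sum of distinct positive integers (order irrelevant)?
q(79) = 70488

A partition into distinct parts is a strictly decreasing sequence summing to n. The recurrence d(n, m) = d(n, m−1) + d(n−m, m−1) (use part m at most once) with q(n) = d(n, n) gives q(79) = 70488. (Euler's theorem: # distinct-part partitions = # odd-part partitions.)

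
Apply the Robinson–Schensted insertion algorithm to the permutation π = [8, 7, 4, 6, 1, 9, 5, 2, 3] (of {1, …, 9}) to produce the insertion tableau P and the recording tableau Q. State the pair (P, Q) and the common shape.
P = [1, 2, 3] / [4, 5, 9] / [6] / [7] / [8];  Q = [1, 4, 6] / [2, 7, 9] / [3] / [5] / [8];  common shape = (3, 3, 1, 1, 1)

Row-insert the values π_1, π_2, … into P one at a time, bumping the leftmost entry strictly greater than the inserted value down to the next row. The recording tableau Q records, in position (i, j), the step at which that cell was added to P.
  Insert 8 (step 1): P = [8];  Q = [1]
  Insert 7 (step 2): P = [7] / [8];  Q = [1] / [2]
  Insert 4 (step 3): P = [4] / [7] / [8];  Q = [1] / [2] / [3]
  Insert 6 (step 4): P = [4, 6] / [7] / [8];  Q = [1, 4] / [2] / [3]
  Insert 1 (step 5): P = [1, 6] / [4] / [7] / [8];  Q = [1, 4] / [2] / [3] / [5]
  Insert 9 (step 6): P = [1, 6, 9] / [4] / [7] / [8];  Q = [1, 4, 6] / [2] / [3] / [5]
  Insert 5 (step 7): P = [1, 5, 9] / [4, 6] / [7] / [8];  Q = [1, 4, 6] / [2, 7] / [3] / [5]
  Insert 2 (step 8): P = [1, 2, 9] / [4, 5] / [6] / [7] / [8];  Q = [1, 4, 6] / [2, 7] / [3] / [5] / [8]
  Insert 3 (step 9): P = [1, 2, 3] / [4, 5, 9] / [6] / [7] / [8];  Q = [1, 4, 6] / [2, 7, 9] / [3] / [5] / [8]
Final shape: (3, 3, 1, 1, 1).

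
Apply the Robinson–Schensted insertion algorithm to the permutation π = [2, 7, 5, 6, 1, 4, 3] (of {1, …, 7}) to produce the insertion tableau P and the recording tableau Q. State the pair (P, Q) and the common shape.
P = [1, 3, 6] / [2, 4] / [5] / [7];  Q = [1, 2, 4] / [3, 6] / [5] / [7];  common shape = (3, 2, 1, 1)

Row-insert the values π_1, π_2, … into P one at a time, bumping the leftmost entry strictly greater than the inserted value down to the next row. The recording tableau Q records, in position (i, j), the step at which that cell was added to P.
  Insert 2 (step 1): P = [2];  Q = [1]
  Insert 7 (step 2): P = [2, 7];  Q = [1, 2]
  Insert 5 (step 3): P = [2, 5] / [7];  Q = [1, 2] / [3]
  Insert 6 (step 4): P = [2, 5, 6] / [7];  Q = [1, 2, 4] / [3]
  Insert 1 (step 5): P = [1, 5, 6] / [2] / [7];  Q = [1, 2, 4] / [3] / [5]
  Insert 4 (step 6): P = [1, 4, 6] / [2, 5] / [7];  Q = [1, 2, 4] / [3, 6] / [5]
  Insert 3 (step 7): P = [1, 3, 6] / [2, 4] / [5] / [7];  Q = [1, 2, 4] / [3, 6] / [5] / [7]
Final shape: (3, 2, 1, 1).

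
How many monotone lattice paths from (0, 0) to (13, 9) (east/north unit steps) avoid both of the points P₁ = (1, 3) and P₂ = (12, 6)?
Number of paths = 354732

Inclusion–exclusion. Total paths: C(22, 13) = 497420. Through P₁: C(4, 1)·C(18, 12) = 74256. Through P₂: C(18, 12)·C(4, 1) = 74256. Since P₁ is strictly southwest of P₂, a monotone path through both must visit P₁ then P₂; paths through both = C(4, 1)·C(14, 11)·C(4, 1) = 5824. Avoid both = 497420 − 74256 − 74256 + 5824 = 354732.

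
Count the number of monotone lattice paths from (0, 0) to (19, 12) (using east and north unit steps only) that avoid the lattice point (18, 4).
Number of paths = 141054690

Total paths from (0, 0) to (19, 12): C(31, 19) = 141120525. Paths through (18, 4): (paths (0, 0) → (18, 4)) × (paths (18, 4) → (19, 12)) = C(22, 18) · C(9, 1) = 7315 · 9 = 65835. Avoidance count = 141120525 − 65835 = 141054690.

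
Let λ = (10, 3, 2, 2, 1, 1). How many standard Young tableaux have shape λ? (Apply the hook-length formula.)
# SYT of shape (10, 3, 2, 2, 1, 1) = 6651216

Hook-length formula: f^λ = n! / Π hook(c), product over all cells c of the Young diagram. For λ = (10, 3, 2, 2, 1, 1), n = 19 boxes. Hook lengths by row (left-to-right, top-to-bottom): [15, 12, 9, 7, 6, 5, 4, 3, 2, 1]; [7, 4, 1]; [5, 2]; [4, 1]; [2]; [1]. Product of hooks = 18289152000. So f^λ = 19! / 18289152000 = 121645100408832000 / 18289152000 = 6651216.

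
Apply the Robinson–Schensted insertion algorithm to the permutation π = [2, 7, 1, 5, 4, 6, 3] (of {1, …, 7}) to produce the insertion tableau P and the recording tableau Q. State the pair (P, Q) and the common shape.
P = [1, 3, 6] / [2, 4] / [5] / [7];  Q = [1, 2, 6] / [3, 4] / [5] / [7];  common shape = (3, 2, 1, 1)

Row-insert the values π_1, π_2, … into P one at a time, bumping the leftmost entry strictly greater than the inserted value down to the next row. The recording tableau Q records, in position (i, j), the step at which that cell was added to P.
  Insert 2 (step 1): P = [2];  Q = [1]
  Insert 7 (step 2): P = [2, 7];  Q = [1, 2]
  Insert 1 (step 3): P = [1, 7] / [2];  Q = [1, 2] / [3]
  Insert 5 (step 4): P = [1, 5] / [2, 7];  Q = [1, 2] / [3, 4]
  Insert 4 (step 5): P = [1, 4] / [2, 5] / [7];  Q = [1, 2] / [3, 4] / [5]
  Insert 6 (step 6): P = [1, 4, 6] / [2, 5] / [7];  Q = [1, 2, 6] / [3, 4] / [5]
  Insert 3 (step 7): P = [1, 3, 6] / [2, 4] / [5] / [7];  Q = [1, 2, 6] / [3, 4] / [5] / [7]
Final shape: (3, 2, 1, 1).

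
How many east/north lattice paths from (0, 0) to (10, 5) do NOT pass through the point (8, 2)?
Number of paths = 2553

Total paths from (0, 0) to (10, 5): C(15, 10) = 3003. Paths through (8, 2): (paths (0, 0) → (8, 2)) × (paths (8, 2) → (10, 5)) = C(10, 8) · C(5, 2) = 45 · 10 = 450. Avoidance count = 3003 − 450 = 2553.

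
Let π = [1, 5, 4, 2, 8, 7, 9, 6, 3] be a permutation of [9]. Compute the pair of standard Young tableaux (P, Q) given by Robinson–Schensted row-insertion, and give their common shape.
P = [1, 2, 3, 9] / [4, 6] / [5, 7] / [8];  Q = [1, 2, 5, 7] / [3, 6] / [4, 8] / [9];  common shape = (4, 2, 2, 1)

Row-insert the values π_1, π_2, … into P one at a time, bumping the leftmost entry strictly greater than the inserted value down to the next row. The recording tableau Q records, in position (i, j), the step at which that cell was added to P.
  Insert 1 (step 1): P = [1];  Q = [1]
  Insert 5 (step 2): P = [1, 5];  Q = [1, 2]
  Insert 4 (step 3): P = [1, 4] / [5];  Q = [1, 2] / [3]
  Insert 2 (step 4): P = [1, 2] / [4] / [5];  Q = [1, 2] / [3] / [4]
  Insert 8 (step 5): P = [1, 2, 8] / [4] / [5];  Q = [1, 2, 5] / [3] / [4]
  Insert 7 (step 6): P = [1, 2, 7] / [4, 8] / [5];  Q = [1, 2, 5] / [3, 6] / [4]
  Insert 9 (step 7): P = [1, 2, 7, 9] / [4, 8] / [5];  Q = [1, 2, 5, 7] / [3, 6] / [4]
  Insert 6 (step 8): P = [1, 2, 6, 9] / [4, 7] / [5, 8];  Q = [1, 2, 5, 7] / [3, 6] / [4, 8]
  Insert 3 (step 9): P = [1, 2, 3, 9] / [4, 6] / [5, 7] / [8];  Q = [1, 2, 5, 7] / [3, 6] / [4, 8] / [9]
Final shape: (4, 2, 2, 1).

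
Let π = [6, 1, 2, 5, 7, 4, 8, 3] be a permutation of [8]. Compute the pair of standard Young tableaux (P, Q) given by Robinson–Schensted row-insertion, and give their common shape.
P = [1, 2, 3, 7, 8] / [4] / [5] / [6];  Q = [1, 3, 4, 5, 7] / [2] / [6] / [8];  common shape = (5, 1, 1, 1)

Row-insert the values π_1, π_2, … into P one at a time, bumping the leftmost entry strictly greater than the inserted value down to the next row. The recording tableau Q records, in position (i, j), the step at which that cell was added to P.
  Insert 6 (step 1): P = [6];  Q = [1]
  Insert 1 (step 2): P = [1] / [6];  Q = [1] / [2]
  Insert 2 (step 3): P = [1, 2] / [6];  Q = [1, 3] / [2]
  Insert 5 (step 4): P = [1, 2, 5] / [6];  Q = [1, 3, 4] / [2]
  Insert 7 (step 5): P = [1, 2, 5, 7] / [6];  Q = [1, 3, 4, 5] / [2]
  Insert 4 (step 6): P = [1, 2, 4, 7] / [5] / [6];  Q = [1, 3, 4, 5] / [2] / [6]
  Insert 8 (step 7): P = [1, 2, 4, 7, 8] / [5] / [6];  Q = [1, 3, 4, 5, 7] / [2] / [6]
  Insert 3 (step 8): P = [1, 2, 3, 7, 8] / [4] / [5] / [6];  Q = [1, 3, 4, 5, 7] / [2] / [6] / [8]
Final shape: (5, 1, 1, 1).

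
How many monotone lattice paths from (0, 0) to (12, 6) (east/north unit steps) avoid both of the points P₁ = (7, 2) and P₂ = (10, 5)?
Number of paths = 7179

Inclusion–exclusion. Total paths: C(18, 12) = 18564. Through P₁: C(9, 7)·C(9, 5) = 4536. Through P₂: C(15, 10)·C(3, 2) = 9009. Since P₁ is strictly southwest of P₂, a monotone path through both must visit P₁ then P₂; paths through both = C(9, 7)·C(6, 3)·C(3, 2) = 2160. Avoid both = 18564 − 4536 − 9009 + 2160 = 7179.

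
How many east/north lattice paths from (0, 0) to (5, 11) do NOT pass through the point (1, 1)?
Number of paths = 2366

Total paths from (0, 0) to (5, 11): C(16, 5) = 4368. Paths through (1, 1): (paths (0, 0) → (1, 1)) × (paths (1, 1) → (5, 11)) = C(2, 1) · C(14, 4) = 2 · 1001 = 2002. Avoidance count = 4368 − 2002 = 2366.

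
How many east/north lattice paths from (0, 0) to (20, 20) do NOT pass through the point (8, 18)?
Number of paths = 137704361795

Total paths from (0, 0) to (20, 20): C(40, 20) = 137846528820. Paths through (8, 18): (paths (0, 0) → (8, 18)) × (paths (8, 18) → (20, 20)) = C(26, 8) · C(14, 12) = 1562275 · 91 = 142167025. Avoidance count = 137846528820 − 142167025 = 137704361795.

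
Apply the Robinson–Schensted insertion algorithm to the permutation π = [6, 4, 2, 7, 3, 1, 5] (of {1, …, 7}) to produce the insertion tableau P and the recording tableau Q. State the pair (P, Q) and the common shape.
P = [1, 3, 5] / [2, 7] / [4] / [6];  Q = [1, 4, 7] / [2, 5] / [3] / [6];  common shape = (3, 2, 1, 1)

Row-insert the values π_1, π_2, … into P one at a time, bumping the leftmost entry strictly greater than the inserted value down to the next row. The recording tableau Q records, in position (i, j), the step at which that cell was added to P.
  Insert 6 (step 1): P = [6];  Q = [1]
  Insert 4 (step 2): P = [4] / [6];  Q = [1] / [2]
  Insert 2 (step 3): P = [2] / [4] / [6];  Q = [1] / [2] / [3]
  Insert 7 (step 4): P = [2, 7] / [4] / [6];  Q = [1, 4] / [2] / [3]
  Insert 3 (step 5): P = [2, 3] / [4, 7] / [6];  Q = [1, 4] / [2, 5] / [3]
  Insert 1 (step 6): P = [1, 3] / [2, 7] / [4] / [6];  Q = [1, 4] / [2, 5] / [3] / [6]
  Insert 5 (step 7): P = [1, 3, 5] / [2, 7] / [4] / [6];  Q = [1, 4, 7] / [2, 5] / [3] / [6]
Final shape: (3, 2, 1, 1).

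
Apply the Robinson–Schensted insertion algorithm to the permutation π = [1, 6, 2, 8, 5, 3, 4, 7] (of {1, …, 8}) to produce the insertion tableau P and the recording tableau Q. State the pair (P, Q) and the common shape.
P = [1, 2, 3, 4, 7] / [5, 8] / [6];  Q = [1, 2, 4, 7, 8] / [3, 5] / [6];  common shape = (5, 2, 1)

Row-insert the values π_1, π_2, … into P one at a time, bumping the leftmost entry strictly greater than the inserted value down to the next row. The recording tableau Q records, in position (i, j), the step at which that cell was added to P.
  Insert 1 (step 1): P = [1];  Q = [1]
  Insert 6 (step 2): P = [1, 6];  Q = [1, 2]
  Insert 2 (step 3): P = [1, 2] / [6];  Q = [1, 2] / [3]
  Insert 8 (step 4): P = [1, 2, 8] / [6];  Q = [1, 2, 4] / [3]
  Insert 5 (step 5): P = [1, 2, 5] / [6, 8];  Q = [1, 2, 4] / [3, 5]
  Insert 3 (step 6): P = [1, 2, 3] / [5, 8] / [6];  Q = [1, 2, 4] / [3, 5] / [6]
  Insert 4 (step 7): P = [1, 2, 3, 4] / [5, 8] / [6];  Q = [1, 2, 4, 7] / [3, 5] / [6]
  Insert 7 (step 8): P = [1, 2, 3, 4, 7] / [5, 8] / [6];  Q = [1, 2, 4, 7, 8] / [3, 5] / [6]
Final shape: (5, 2, 1).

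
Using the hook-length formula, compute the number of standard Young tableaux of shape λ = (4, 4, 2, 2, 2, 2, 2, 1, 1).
# SYT of shape (4, 4, 2, 2, 2, 2, 2, 1, 1) = 13226850

Hook-length formula: f^λ = n! / Π hook(c), product over all cells c of the Young diagram. For λ = (4, 4, 2, 2, 2, 2, 2, 1, 1), n = 20 boxes. Hook lengths by row (left-to-right, top-to-bottom): [12, 9, 3, 2]; [11, 8, 2, 1]; [8, 5]; [7, 4]; [6, 3]; [5, 2]; [4, 1]; [2]; [1]. Product of hooks = 183936614400. So f^λ = 20! / 183936614400 = 2432902008176640000 / 183936614400 = 13226850.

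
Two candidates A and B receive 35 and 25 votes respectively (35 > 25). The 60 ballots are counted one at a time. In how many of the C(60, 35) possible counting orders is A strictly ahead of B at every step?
Strict-lead orderings = 8652572995721382

Total orderings of the 60 votes with 35 for A: C(60, 35) = 51915437974328292. By the Bertrand ballot formula (Cycle Lemma / reflection principle), the number of orderings in which A is strictly ahead of B throughout is (p − q)/(p + q) · C(p + q, p) = (35 − 25)/(35 + 25) · 51915437974328292 = 8652572995721382.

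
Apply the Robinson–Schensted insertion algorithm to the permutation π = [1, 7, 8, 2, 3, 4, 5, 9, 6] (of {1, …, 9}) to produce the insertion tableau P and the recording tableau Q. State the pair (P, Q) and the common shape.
P = [1, 2, 3, 4, 5, 6] / [7, 8, 9];  Q = [1, 2, 3, 6, 7, 8] / [4, 5, 9];  common shape = (6, 3)

Row-insert the values π_1, π_2, … into P one at a time, bumping the leftmost entry strictly greater than the inserted value down to the next row. The recording tableau Q records, in position (i, j), the step at which that cell was added to P.
  Insert 1 (step 1): P = [1];  Q = [1]
  Insert 7 (step 2): P = [1, 7];  Q = [1, 2]
  Insert 8 (step 3): P = [1, 7, 8];  Q = [1, 2, 3]
  Insert 2 (step 4): P = [1, 2, 8] / [7];  Q = [1, 2, 3] / [4]
  Insert 3 (step 5): P = [1, 2, 3] / [7, 8];  Q = [1, 2, 3] / [4, 5]
  Insert 4 (step 6): P = [1, 2, 3, 4] / [7, 8];  Q = [1, 2, 3, 6] / [4, 5]
  Insert 5 (step 7): P = [1, 2, 3, 4, 5] / [7, 8];  Q = [1, 2, 3, 6, 7] / [4, 5]
  Insert 9 (step 8): P = [1, 2, 3, 4, 5, 9] / [7, 8];  Q = [1, 2, 3, 6, 7, 8] / [4, 5]
  Insert 6 (step 9): P = [1, 2, 3, 4, 5, 6] / [7, 8, 9];  Q = [1, 2, 3, 6, 7, 8] / [4, 5, 9]
Final shape: (6, 3).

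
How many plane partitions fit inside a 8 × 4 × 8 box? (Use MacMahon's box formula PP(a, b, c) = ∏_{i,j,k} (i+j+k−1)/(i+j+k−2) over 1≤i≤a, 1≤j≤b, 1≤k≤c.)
PP(8, 4, 8) = 15484613937936

Evaluate the triple product over i = 1..8, j = 1..4, k = 1..8. The factors are (2/1) · (3/2) · (4/3) · (5/4) · (6/5) · (7/6) · (8/7) · (9/8) · … (256 factors total). The numerators and denominators telescope so the product is an integer; carrying out the multiplication exactly gives PP(8, 4, 8) = 15484613937936.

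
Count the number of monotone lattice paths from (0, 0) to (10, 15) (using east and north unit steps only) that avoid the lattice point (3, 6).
Number of paths = 2307800

Total paths from (0, 0) to (10, 15): C(25, 10) = 3268760. Paths through (3, 6): (paths (0, 0) → (3, 6)) × (paths (3, 6) → (10, 15)) = C(9, 3) · C(16, 7) = 84 · 11440 = 960960. Avoidance count = 3268760 − 960960 = 2307800.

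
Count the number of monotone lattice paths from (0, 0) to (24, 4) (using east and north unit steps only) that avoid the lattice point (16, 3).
Number of paths = 11754

Total paths from (0, 0) to (24, 4): C(28, 24) = 20475. Paths through (16, 3): (paths (0, 0) → (16, 3)) × (paths (16, 3) → (24, 4)) = C(19, 16) · C(9, 8) = 969 · 9 = 8721. Avoidance count = 20475 − 8721 = 11754.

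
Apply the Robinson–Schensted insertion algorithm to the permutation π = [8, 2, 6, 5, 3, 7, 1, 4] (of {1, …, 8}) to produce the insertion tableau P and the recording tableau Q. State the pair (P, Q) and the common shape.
P = [1, 3, 4] / [2, 7] / [5] / [6] / [8];  Q = [1, 3, 6] / [2, 8] / [4] / [5] / [7];  common shape = (3, 2, 1, 1, 1)

Row-insert the values π_1, π_2, … into P one at a time, bumping the leftmost entry strictly greater than the inserted value down to the next row. The recording tableau Q records, in position (i, j), the step at which that cell was added to P.
  Insert 8 (step 1): P = [8];  Q = [1]
  Insert 2 (step 2): P = [2] / [8];  Q = [1] / [2]
  Insert 6 (step 3): P = [2, 6] / [8];  Q = [1, 3] / [2]
  Insert 5 (step 4): P = [2, 5] / [6] / [8];  Q = [1, 3] / [2] / [4]
  Insert 3 (step 5): P = [2, 3] / [5] / [6] / [8];  Q = [1, 3] / [2] / [4] / [5]
  Insert 7 (step 6): P = [2, 3, 7] / [5] / [6] / [8];  Q = [1, 3, 6] / [2] / [4] / [5]
  Insert 1 (step 7): P = [1, 3, 7] / [2] / [5] / [6] / [8];  Q = [1, 3, 6] / [2] / [4] / [5] / [7]
  Insert 4 (step 8): P = [1, 3, 4] / [2, 7] / [5] / [6] / [8];  Q = [1, 3, 6] / [2, 8] / [4] / [5] / [7]
Final shape: (3, 2, 1, 1, 1).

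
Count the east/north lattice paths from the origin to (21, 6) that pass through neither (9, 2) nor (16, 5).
Number of paths = 113416

Inclusion–exclusion. Total paths: C(27, 21) = 296010. Through P₁: C(11, 9)·C(16, 12) = 100100. Through P₂: C(21, 16)·C(6, 5) = 122094. Since P₁ is strictly southwest of P₂, a monotone path through both must visit P₁ then P₂; paths through both = C(11, 9)·C(10, 7)·C(6, 5) = 39600. Avoid both = 296010 − 100100 − 122094 + 39600 = 113416.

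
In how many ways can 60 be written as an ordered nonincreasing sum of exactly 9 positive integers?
p(60, 9 parts) = 51294

Partitions of n into exactly k parts are in bijection with partitions of n − k into at most k parts (subtract 1 from each part). So p(60, exactly 9) = p(51, parts ≤ 9). Computing via the recurrence p(m, j) = p(m, j−1) + p(m−j, j) gives 51294.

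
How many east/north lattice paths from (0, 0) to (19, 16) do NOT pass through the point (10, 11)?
Number of paths = 3353791518

Total paths from (0, 0) to (19, 16): C(35, 19) = 4059928950. Paths through (10, 11): (paths (0, 0) → (10, 11)) × (paths (10, 11) → (19, 16)) = C(21, 10) · C(14, 9) = 352716 · 2002 = 706137432. Avoidance count = 4059928950 − 706137432 = 3353791518.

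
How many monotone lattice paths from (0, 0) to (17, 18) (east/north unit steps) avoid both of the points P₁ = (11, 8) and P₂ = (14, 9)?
Number of paths = 3819037354

Inclusion–exclusion. Total paths: C(35, 17) = 4537567650. Through P₁: C(19, 11)·C(16, 6) = 605260656. Through P₂: C(23, 14)·C(12, 3) = 179781800. Since P₁ is strictly southwest of P₂, a monotone path through both must visit P₁ then P₂; paths through both = C(19, 11)·C(4, 3)·C(12, 3) = 66512160. Avoid both = 4537567650 − 605260656 − 179781800 + 66512160 = 3819037354.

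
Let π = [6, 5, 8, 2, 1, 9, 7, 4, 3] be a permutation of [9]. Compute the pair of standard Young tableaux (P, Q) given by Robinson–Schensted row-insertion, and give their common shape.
P = [1, 3, 9] / [2, 4] / [5, 7] / [6, 8];  Q = [1, 3, 6] / [2, 7] / [4, 8] / [5, 9];  common shape = (3, 2, 2, 2)

Row-insert the values π_1, π_2, … into P one at a time, bumping the leftmost entry strictly greater than the inserted value down to the next row. The recording tableau Q records, in position (i, j), the step at which that cell was added to P.
  Insert 6 (step 1): P = [6];  Q = [1]
  Insert 5 (step 2): P = [5] / [6];  Q = [1] / [2]
  Insert 8 (step 3): P = [5, 8] / [6];  Q = [1, 3] / [2]
  Insert 2 (step 4): P = [2, 8] / [5] / [6];  Q = [1, 3] / [2] / [4]
  Insert 1 (step 5): P = [1, 8] / [2] / [5] / [6];  Q = [1, 3] / [2] / [4] / [5]
  Insert 9 (step 6): P = [1, 8, 9] / [2] / [5] / [6];  Q = [1, 3, 6] / [2] / [4] / [5]
  Insert 7 (step 7): P = [1, 7, 9] / [2, 8] / [5] / [6];  Q = [1, 3, 6] / [2, 7] / [4] / [5]
  Insert 4 (step 8): P = [1, 4, 9] / [2, 7] / [5, 8] / [6];  Q = [1, 3, 6] / [2, 7] / [4, 8] / [5]
  Insert 3 (step 9): P = [1, 3, 9] / [2, 4] / [5, 7] / [6, 8];  Q = [1, 3, 6] / [2, 7] / [4, 8] / [5, 9]
Final shape: (3, 2, 2, 2).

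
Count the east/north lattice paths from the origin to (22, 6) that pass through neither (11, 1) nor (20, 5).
Number of paths = 190674

Inclusion–exclusion. Total paths: C(28, 22) = 376740. Through P₁: C(12, 11)·C(16, 11) = 52416. Through P₂: C(25, 20)·C(3, 2) = 159390. Since P₁ is strictly southwest of P₂, a monotone path through both must visit P₁ then P₂; paths through both = C(12, 11)·C(13, 9)·C(3, 2) = 25740. Avoid both = 376740 − 52416 − 159390 + 25740 = 190674.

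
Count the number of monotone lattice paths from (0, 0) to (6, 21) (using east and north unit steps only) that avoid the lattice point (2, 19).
Number of paths = 292860

Total paths from (0, 0) to (6, 21): C(27, 6) = 296010. Paths through (2, 19): (paths (0, 0) → (2, 19)) × (paths (2, 19) → (6, 21)) = C(21, 2) · C(6, 4) = 210 · 15 = 3150. Avoidance count = 296010 − 3150 = 292860.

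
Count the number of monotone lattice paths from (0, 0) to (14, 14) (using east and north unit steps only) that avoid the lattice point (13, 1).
Number of paths = 40116404

Total paths from (0, 0) to (14, 14): C(28, 14) = 40116600. Paths through (13, 1): (paths (0, 0) → (13, 1)) × (paths (13, 1) → (14, 14)) = C(14, 13) · C(14, 1) = 14 · 14 = 196. Avoidance count = 40116600 − 196 = 40116404.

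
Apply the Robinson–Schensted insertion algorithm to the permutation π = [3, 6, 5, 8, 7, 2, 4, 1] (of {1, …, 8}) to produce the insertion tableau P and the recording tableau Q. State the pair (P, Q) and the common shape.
P = [1, 4, 7] / [2, 5] / [3, 8] / [6];  Q = [1, 2, 4] / [3, 5] / [6, 7] / [8];  common shape = (3, 2, 2, 1)

Row-insert the values π_1, π_2, … into P one at a time, bumping the leftmost entry strictly greater than the inserted value down to the next row. The recording tableau Q records, in position (i, j), the step at which that cell was added to P.
  Insert 3 (step 1): P = [3];  Q = [1]
  Insert 6 (step 2): P = [3, 6];  Q = [1, 2]
  Insert 5 (step 3): P = [3, 5] / [6];  Q = [1, 2] / [3]
  Insert 8 (step 4): P = [3, 5, 8] / [6];  Q = [1, 2, 4] / [3]
  Insert 7 (step 5): P = [3, 5, 7] / [6, 8];  Q = [1, 2, 4] / [3, 5]
  Insert 2 (step 6): P = [2, 5, 7] / [3, 8] / [6];  Q = [1, 2, 4] / [3, 5] / [6]
  Insert 4 (step 7): P = [2, 4, 7] / [3, 5] / [6, 8];  Q = [1, 2, 4] / [3, 5] / [6, 7]
  Insert 1 (step 8): P = [1, 4, 7] / [2, 5] / [3, 8] / [6];  Q = [1, 2, 4] / [3, 5] / [6, 7] / [8]
Final shape: (3, 2, 2, 1).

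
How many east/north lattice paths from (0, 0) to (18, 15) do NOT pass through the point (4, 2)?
Number of paths = 736283820

Total paths from (0, 0) to (18, 15): C(33, 18) = 1037158320. Paths through (4, 2): (paths (0, 0) → (4, 2)) × (paths (4, 2) → (18, 15)) = C(6, 4) · C(27, 14) = 15 · 20058300 = 300874500. Avoidance count = 1037158320 − 300874500 = 736283820.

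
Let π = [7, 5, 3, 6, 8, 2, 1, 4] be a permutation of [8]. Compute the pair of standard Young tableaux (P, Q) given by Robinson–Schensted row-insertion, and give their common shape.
P = [1, 4, 8] / [2, 6] / [3] / [5] / [7];  Q = [1, 4, 5] / [2, 8] / [3] / [6] / [7];  common shape = (3, 2, 1, 1, 1)

Row-insert the values π_1, π_2, … into P one at a time, bumping the leftmost entry strictly greater than the inserted value down to the next row. The recording tableau Q records, in position (i, j), the step at which that cell was added to P.
  Insert 7 (step 1): P = [7];  Q = [1]
  Insert 5 (step 2): P = [5] / [7];  Q = [1] / [2]
  Insert 3 (step 3): P = [3] / [5] / [7];  Q = [1] / [2] / [3]
  Insert 6 (step 4): P = [3, 6] / [5] / [7];  Q = [1, 4] / [2] / [3]
  Insert 8 (step 5): P = [3, 6, 8] / [5] / [7];  Q = [1, 4, 5] / [2] / [3]
  Insert 2 (step 6): P = [2, 6, 8] / [3] / [5] / [7];  Q = [1, 4, 5] / [2] / [3] / [6]
  Insert 1 (step 7): P = [1, 6, 8] / [2] / [3] / [5] / [7];  Q = [1, 4, 5] / [2] / [3] / [6] / [7]
  Insert 4 (step 8): P = [1, 4, 8] / [2, 6] / [3] / [5] / [7];  Q = [1, 4, 5] / [2, 8] / [3] / [6] / [7]
Final shape: (3, 2, 1, 1, 1).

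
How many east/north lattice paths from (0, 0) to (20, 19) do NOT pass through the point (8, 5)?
Number of paths = 56493804510

Total paths from (0, 0) to (20, 19): C(39, 20) = 68923264410. Paths through (8, 5): (paths (0, 0) → (8, 5)) × (paths (8, 5) → (20, 19)) = C(13, 8) · C(26, 12) = 1287 · 9657700 = 12429459900. Avoidance count = 68923264410 − 12429459900 = 56493804510.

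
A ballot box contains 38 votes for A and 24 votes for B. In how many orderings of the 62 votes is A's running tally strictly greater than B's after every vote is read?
Strict-lead orderings = 21898107332699325

Total orderings of the 62 votes with 38 for A: C(62, 38) = 96977332473382725. By the Bertrand ballot formula (Cycle Lemma / reflection principle), the number of orderings in which A is strictly ahead of B throughout is (p − q)/(p + q) · C(p + q, p) = (38 − 24)/(38 + 24) · 96977332473382725 = 21898107332699325.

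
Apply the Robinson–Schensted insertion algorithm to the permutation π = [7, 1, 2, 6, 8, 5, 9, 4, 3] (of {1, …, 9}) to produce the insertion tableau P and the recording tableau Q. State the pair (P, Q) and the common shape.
P = [1, 2, 3, 8, 9] / [4] / [5] / [6] / [7];  Q = [1, 3, 4, 5, 7] / [2] / [6] / [8] / [9];  common shape = (5, 1, 1, 1, 1)

Row-insert the values π_1, π_2, … into P one at a time, bumping the leftmost entry strictly greater than the inserted value down to the next row. The recording tableau Q records, in position (i, j), the step at which that cell was added to P.
  Insert 7 (step 1): P = [7];  Q = [1]
  Insert 1 (step 2): P = [1] / [7];  Q = [1] / [2]
  Insert 2 (step 3): P = [1, 2] / [7];  Q = [1, 3] / [2]
  Insert 6 (step 4): P = [1, 2, 6] / [7];  Q = [1, 3, 4] / [2]
  Insert 8 (step 5): P = [1, 2, 6, 8] / [7];  Q = [1, 3, 4, 5] / [2]
  Insert 5 (step 6): P = [1, 2, 5, 8] / [6] / [7];  Q = [1, 3, 4, 5] / [2] / [6]
  Insert 9 (step 7): P = [1, 2, 5, 8, 9] / [6] / [7];  Q = [1, 3, 4, 5, 7] / [2] / [6]
  Insert 4 (step 8): P = [1, 2, 4, 8, 9] / [5] / [6] / [7];  Q = [1, 3, 4, 5, 7] / [2] / [6] / [8]
  Insert 3 (step 9): P = [1, 2, 3, 8, 9] / [4] / [5] / [6] / [7];  Q = [1, 3, 4, 5, 7] / [2] / [6] / [8] / [9]
Final shape: (5, 1, 1, 1, 1).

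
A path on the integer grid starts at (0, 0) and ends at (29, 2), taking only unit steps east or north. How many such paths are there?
Number of paths = 465

A monotone lattice path from (0, 0) to (29, 2) consists of 29 east steps and 2 north steps in some order, so it is determined by which 29 of the 31 steps are east. The count is C(31, 29) = 465.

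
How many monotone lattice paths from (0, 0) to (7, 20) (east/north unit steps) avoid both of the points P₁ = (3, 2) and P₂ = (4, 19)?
Number of paths = 780180

Inclusion–exclusion. Total paths: C(27, 7) = 888030. Through P₁: C(5, 3)·C(22, 4) = 73150. Through P₂: C(23, 4)·C(4, 3) = 35420. Since P₁ is strictly southwest of P₂, a monotone path through both must visit P₁ then P₂; paths through both = C(5, 3)·C(18, 1)·C(4, 3) = 720. Avoid both = 888030 − 73150 − 35420 + 720 = 780180.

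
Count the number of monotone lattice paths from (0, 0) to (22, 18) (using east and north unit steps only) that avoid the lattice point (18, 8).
Number of paths = 111816424525

Total paths from (0, 0) to (22, 18): C(40, 22) = 113380261800. Paths through (18, 8): (paths (0, 0) → (18, 8)) × (paths (18, 8) → (22, 18)) = C(26, 18) · C(14, 4) = 1562275 · 1001 = 1563837275. Avoidance count = 113380261800 − 1563837275 = 111816424525.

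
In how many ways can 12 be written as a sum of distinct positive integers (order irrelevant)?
q(12) = 15

List partitions of 12 into distinct parts: 12, 11+1, 10+2, 9+3, 9+2+1, 8+4, 8+3+1, 7+5, 7+4+1, 7+3+2, 6+5+1, 6+4+2, 6+3+2+1, 5+4+3, 5+4+2+1. There are q(12) = 15. (Euler: this equals the number of odd-part partitions of 12.)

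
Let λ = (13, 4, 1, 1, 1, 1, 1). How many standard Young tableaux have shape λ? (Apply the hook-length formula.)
# SYT of shape (13, 4, 1, 1, 1, 1, 1) = 14660800

Hook-length formula: f^λ = n! / Π hook(c), product over all cells c of the Young diagram. For λ = (13, 4, 1, 1, 1, 1, 1), n = 22 boxes. Hook lengths by row (left-to-right, top-to-bottom): [19, 13, 12, 11, 9, 8, 7, 6, 5, 4, 3, 2, 1]; [9, 3, 2, 1]; [5]; [4]; [3]; [2]; [1]. Product of hooks = 76667080089600. So f^λ = 22! / 76667080089600 = 1124000727777607680000 / 76667080089600 = 14660800.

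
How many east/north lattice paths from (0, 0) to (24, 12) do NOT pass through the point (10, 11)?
Number of paths = 1246386960

Total paths from (0, 0) to (24, 12): C(36, 24) = 1251677700. Paths through (10, 11): (paths (0, 0) → (10, 11)) × (paths (10, 11) → (24, 12)) = C(21, 10) · C(15, 14) = 352716 · 15 = 5290740. Avoidance count = 1251677700 − 5290740 = 1246386960.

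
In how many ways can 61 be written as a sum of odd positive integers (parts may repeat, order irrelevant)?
p_odd(61) = 12076

Enumerate partitions using only odd parts via the recurrence o(n, m) = o(n, m−2) + o(n−m, m) over odd m, starting from the largest odd part ≤ n. This gives p_odd(61) = 12076. (Euler's theorem: equals the count of distinct-part partitions.)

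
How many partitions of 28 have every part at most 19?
p(28, parts ≤ 19) = 3651

Use the recurrence p(n, m) = p(n, m−1) + p(n−m, m): either the largest part is < m (count p(n, m−1)) or the largest part is exactly m (remove one copy of m, count p(n−m, m)). With p(0, ·) = 1 this gives p(28, parts ≤ 19) = 3651. (By conjugating Young diagrams, this also counts partitions of 28 into at most 19 parts.)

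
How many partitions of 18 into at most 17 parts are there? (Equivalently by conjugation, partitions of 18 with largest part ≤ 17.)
p(18, parts ≤ 17) = 384

Use the recurrence p(n, m) = p(n, m−1) + p(n−m, m): either the largest part is < m (count p(n, m−1)) or the largest part is exactly m (remove one copy of m, count p(n−m, m)). With p(0, ·) = 1 this gives p(18, parts ≤ 17) = 384. (By conjugating Young diagrams, this also counts partitions of 18 into at most 17 parts.)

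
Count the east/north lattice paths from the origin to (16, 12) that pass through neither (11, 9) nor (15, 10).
Number of paths = 13729115

Inclusion–exclusion. Total paths: C(28, 16) = 30421755. Through P₁: C(20, 11)·C(8, 5) = 9405760. Through P₂: C(25, 15)·C(3, 1) = 9806280. Since P₁ is strictly southwest of P₂, a monotone path through both must visit P₁ then P₂; paths through both = C(20, 11)·C(5, 4)·C(3, 1) = 2519400. Avoid both = 30421755 − 9405760 − 9806280 + 2519400 = 13729115.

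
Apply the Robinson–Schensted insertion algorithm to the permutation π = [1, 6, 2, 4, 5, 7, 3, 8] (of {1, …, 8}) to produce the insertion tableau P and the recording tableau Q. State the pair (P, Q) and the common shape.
P = [1, 2, 3, 5, 7, 8] / [4] / [6];  Q = [1, 2, 4, 5, 6, 8] / [3] / [7];  common shape = (6, 1, 1)

Row-insert the values π_1, π_2, … into P one at a time, bumping the leftmost entry strictly greater than the inserted value down to the next row. The recording tableau Q records, in position (i, j), the step at which that cell was added to P.
  Insert 1 (step 1): P = [1];  Q = [1]
  Insert 6 (step 2): P = [1, 6];  Q = [1, 2]
  Insert 2 (step 3): P = [1, 2] / [6];  Q = [1, 2] / [3]
  Insert 4 (step 4): P = [1, 2, 4] / [6];  Q = [1, 2, 4] / [3]
  Insert 5 (step 5): P = [1, 2, 4, 5] / [6];  Q = [1, 2, 4, 5] / [3]
  Insert 7 (step 6): P = [1, 2, 4, 5, 7] / [6];  Q = [1, 2, 4, 5, 6] / [3]
  Insert 3 (step 7): P = [1, 2, 3, 5, 7] / [4] / [6];  Q = [1, 2, 4, 5, 6] / [3] / [7]
  Insert 8 (step 8): P = [1, 2, 3, 5, 7, 8] / [4] / [6];  Q = [1, 2, 4, 5, 6, 8] / [3] / [7]
Final shape: (6, 1, 1).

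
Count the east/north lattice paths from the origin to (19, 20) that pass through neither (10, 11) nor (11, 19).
Number of paths = 51311136786

Inclusion–exclusion. Total paths: C(39, 19) = 68923264410. Through P₁: C(21, 10)·C(18, 9) = 17149051920. Through P₂: C(30, 11)·C(9, 8) = 491645700. Since P₁ is strictly southwest of P₂, a monotone path through both must visit P₁ then P₂; paths through both = C(21, 10)·C(9, 1)·C(9, 8) = 28569996. Avoid both = 68923264410 − 17149051920 − 491645700 + 28569996 = 51311136786.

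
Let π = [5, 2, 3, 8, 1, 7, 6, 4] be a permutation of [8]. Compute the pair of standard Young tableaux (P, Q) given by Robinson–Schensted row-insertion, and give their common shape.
P = [1, 3, 4] / [2, 6] / [5, 7] / [8];  Q = [1, 3, 4] / [2, 6] / [5, 7] / [8];  common shape = (3, 2, 2, 1)

Row-insert the values π_1, π_2, … into P one at a time, bumping the leftmost entry strictly greater than the inserted value down to the next row. The recording tableau Q records, in position (i, j), the step at which that cell was added to P.
  Insert 5 (step 1): P = [5];  Q = [1]
  Insert 2 (step 2): P = [2] / [5];  Q = [1] / [2]
  Insert 3 (step 3): P = [2, 3] / [5];  Q = [1, 3] / [2]
  Insert 8 (step 4): P = [2, 3, 8] / [5];  Q = [1, 3, 4] / [2]
  Insert 1 (step 5): P = [1, 3, 8] / [2] / [5];  Q = [1, 3, 4] / [2] / [5]
  Insert 7 (step 6): P = [1, 3, 7] / [2, 8] / [5];  Q = [1, 3, 4] / [2, 6] / [5]
  Insert 6 (step 7): P = [1, 3, 6] / [2, 7] / [5, 8];  Q = [1, 3, 4] / [2, 6] / [5, 7]
  Insert 4 (step 8): P = [1, 3, 4] / [2, 6] / [5, 7] / [8];  Q = [1, 3, 4] / [2, 6] / [5, 7] / [8]
Final shape: (3, 2, 2, 1).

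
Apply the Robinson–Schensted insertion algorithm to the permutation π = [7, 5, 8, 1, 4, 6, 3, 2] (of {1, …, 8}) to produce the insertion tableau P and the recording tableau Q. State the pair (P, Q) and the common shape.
P = [1, 2, 6] / [3, 8] / [4] / [5] / [7];  Q = [1, 3, 6] / [2, 5] / [4] / [7] / [8];  common shape = (3, 2, 1, 1, 1)

Row-insert the values π_1, π_2, … into P one at a time, bumping the leftmost entry strictly greater than the inserted value down to the next row. The recording tableau Q records, in position (i, j), the step at which that cell was added to P.
  Insert 7 (step 1): P = [7];  Q = [1]
  Insert 5 (step 2): P = [5] / [7];  Q = [1] / [2]
  Insert 8 (step 3): P = [5, 8] / [7];  Q = [1, 3] / [2]
  Insert 1 (step 4): P = [1, 8] / [5] / [7];  Q = [1, 3] / [2] / [4]
  Insert 4 (step 5): P = [1, 4] / [5, 8] / [7];  Q = [1, 3] / [2, 5] / [4]
  Insert 6 (step 6): P = [1, 4, 6] / [5, 8] / [7];  Q = [1, 3, 6] / [2, 5] / [4]
  Insert 3 (step 7): P = [1, 3, 6] / [4, 8] / [5] / [7];  Q = [1, 3, 6] / [2, 5] / [4] / [7]
  Insert 2 (step 8): P = [1, 2, 6] / [3, 8] / [4] / [5] / [7];  Q = [1, 3, 6] / [2, 5] / [4] / [7] / [8]
Final shape: (3, 2, 1, 1, 1).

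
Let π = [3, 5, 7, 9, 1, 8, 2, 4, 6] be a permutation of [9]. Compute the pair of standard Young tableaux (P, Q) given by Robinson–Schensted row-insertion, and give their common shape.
P = [1, 2, 4, 6] / [3, 5, 7, 8] / [9];  Q = [1, 2, 3, 4] / [5, 6, 8, 9] / [7];  common shape = (4, 4, 1)

Row-insert the values π_1, π_2, … into P one at a time, bumping the leftmost entry strictly greater than the inserted value down to the next row. The recording tableau Q records, in position (i, j), the step at which that cell was added to P.
  Insert 3 (step 1): P = [3];  Q = [1]
  Insert 5 (step 2): P = [3, 5];  Q = [1, 2]
  Insert 7 (step 3): P = [3, 5, 7];  Q = [1, 2, 3]
  Insert 9 (step 4): P = [3, 5, 7, 9];  Q = [1, 2, 3, 4]
  Insert 1 (step 5): P = [1, 5, 7, 9] / [3];  Q = [1, 2, 3, 4] / [5]
  Insert 8 (step 6): P = [1, 5, 7, 8] / [3, 9];  Q = [1, 2, 3, 4] / [5, 6]
  Insert 2 (step 7): P = [1, 2, 7, 8] / [3, 5] / [9];  Q = [1, 2, 3, 4] / [5, 6] / [7]
  Insert 4 (step 8): P = [1, 2, 4, 8] / [3, 5, 7] / [9];  Q = [1, 2, 3, 4] / [5, 6, 8] / [7]
  Insert 6 (step 9): P = [1, 2, 4, 6] / [3, 5, 7, 8] / [9];  Q = [1, 2, 3, 4] / [5, 6, 8, 9] / [7]
Final shape: (4, 4, 1).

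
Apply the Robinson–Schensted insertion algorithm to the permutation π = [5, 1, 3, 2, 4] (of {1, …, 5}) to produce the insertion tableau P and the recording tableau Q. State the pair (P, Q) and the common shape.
P = [1, 2, 4] / [3] / [5];  Q = [1, 3, 5] / [2] / [4];  common shape = (3, 1, 1)

Row-insert the values π_1, π_2, … into P one at a time, bumping the leftmost entry strictly greater than the inserted value down to the next row. The recording tableau Q records, in position (i, j), the step at which that cell was added to P.
  Insert 5 (step 1): P = [5];  Q = [1]
  Insert 1 (step 2): P = [1] / [5];  Q = [1] / [2]
  Insert 3 (step 3): P = [1, 3] / [5];  Q = [1, 3] / [2]
  Insert 2 (step 4): P = [1, 2] / [3] / [5];  Q = [1, 3] / [2] / [4]
  Insert 4 (step 5): P = [1, 2, 4] / [3] / [5];  Q = [1, 3, 5] / [2] / [4]
Final shape: (3, 1, 1).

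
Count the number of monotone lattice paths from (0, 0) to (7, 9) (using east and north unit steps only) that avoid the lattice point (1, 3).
Number of paths = 7744

Total paths from (0, 0) to (7, 9): C(16, 7) = 11440. Paths through (1, 3): (paths (0, 0) → (1, 3)) × (paths (1, 3) → (7, 9)) = C(4, 1) · C(12, 6) = 4 · 924 = 3696. Avoidance count = 11440 − 3696 = 7744.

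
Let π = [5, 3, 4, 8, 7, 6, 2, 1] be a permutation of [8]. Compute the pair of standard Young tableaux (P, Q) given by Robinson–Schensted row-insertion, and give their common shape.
P = [1, 4, 6] / [2, 7] / [3] / [5] / [8];  Q = [1, 3, 4] / [2, 5] / [6] / [7] / [8];  common shape = (3, 2, 1, 1, 1)

Row-insert the values π_1, π_2, … into P one at a time, bumping the leftmost entry strictly greater than the inserted value down to the next row. The recording tableau Q records, in position (i, j), the step at which that cell was added to P.
  Insert 5 (step 1): P = [5];  Q = [1]
  Insert 3 (step 2): P = [3] / [5];  Q = [1] / [2]
  Insert 4 (step 3): P = [3, 4] / [5];  Q = [1, 3] / [2]
  Insert 8 (step 4): P = [3, 4, 8] / [5];  Q = [1, 3, 4] / [2]
  Insert 7 (step 5): P = [3, 4, 7] / [5, 8];  Q = [1, 3, 4] / [2, 5]
  Insert 6 (step 6): P = [3, 4, 6] / [5, 7] / [8];  Q = [1, 3, 4] / [2, 5] / [6]
  Insert 2 (step 7): P = [2, 4, 6] / [3, 7] / [5] / [8];  Q = [1, 3, 4] / [2, 5] / [6] / [7]
  Insert 1 (step 8): P = [1, 4, 6] / [2, 7] / [3] / [5] / [8];  Q = [1, 3, 4] / [2, 5] / [6] / [7] / [8]
Final shape: (3, 2, 1, 1, 1).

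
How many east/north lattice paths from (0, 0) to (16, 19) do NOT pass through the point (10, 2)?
Number of paths = 4053266448

Total paths from (0, 0) to (16, 19): C(35, 16) = 4059928950. Paths through (10, 2): (paths (0, 0) → (10, 2)) × (paths (10, 2) → (16, 19)) = C(12, 10) · C(23, 6) = 66 · 100947 = 6662502. Avoidance count = 4059928950 − 6662502 = 4053266448.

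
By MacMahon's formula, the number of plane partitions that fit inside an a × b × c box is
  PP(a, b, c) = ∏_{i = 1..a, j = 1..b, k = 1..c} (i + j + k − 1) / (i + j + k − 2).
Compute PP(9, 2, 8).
PP(9, 2, 8) = 118195220

Evaluate the triple product over i = 1..9, j = 1..2, k = 1..8. The factors are (2/1) · (3/2) · (4/3) · (5/4) · (6/5) · (7/6) · (8/7) · (9/8) · … (144 factors total). The numerators and denominators telescope so the product is an integer; carrying out the multiplication exactly gives PP(9, 2, 8) = 118195220.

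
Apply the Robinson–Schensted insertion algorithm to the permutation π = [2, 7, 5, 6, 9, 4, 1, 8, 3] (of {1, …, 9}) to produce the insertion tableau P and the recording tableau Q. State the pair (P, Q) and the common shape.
P = [1, 3, 6, 8] / [2, 4] / [5, 9] / [7];  Q = [1, 2, 4, 5] / [3, 8] / [6, 9] / [7];  common shape = (4, 2, 2, 1)

Row-insert the values π_1, π_2, … into P one at a time, bumping the leftmost entry strictly greater than the inserted value down to the next row. The recording tableau Q records, in position (i, j), the step at which that cell was added to P.
  Insert 2 (step 1): P = [2];  Q = [1]
  Insert 7 (step 2): P = [2, 7];  Q = [1, 2]
  Insert 5 (step 3): P = [2, 5] / [7];  Q = [1, 2] / [3]
  Insert 6 (step 4): P = [2, 5, 6] / [7];  Q = [1, 2, 4] / [3]
  Insert 9 (step 5): P = [2, 5, 6, 9] / [7];  Q = [1, 2, 4, 5] / [3]
  Insert 4 (step 6): P = [2, 4, 6, 9] / [5] / [7];  Q = [1, 2, 4, 5] / [3] / [6]
  Insert 1 (step 7): P = [1, 4, 6, 9] / [2] / [5] / [7];  Q = [1, 2, 4, 5] / [3] / [6] / [7]
  Insert 8 (step 8): P = [1, 4, 6, 8] / [2, 9] / [5] / [7];  Q = [1, 2, 4, 5] / [3, 8] / [6] / [7]
  Insert 3 (step 9): P = [1, 3, 6, 8] / [2, 4] / [5, 9] / [7];  Q = [1, 2, 4, 5] / [3, 8] / [6, 9] / [7]
Final shape: (4, 2, 2, 1).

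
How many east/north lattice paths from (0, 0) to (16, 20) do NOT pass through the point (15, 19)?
Number of paths = 3595937070

Total paths from (0, 0) to (16, 20): C(36, 16) = 7307872110. Paths through (15, 19): (paths (0, 0) → (15, 19)) × (paths (15, 19) → (16, 20)) = C(34, 15) · C(2, 1) = 1855967520 · 2 = 3711935040. Avoidance count = 7307872110 − 3711935040 = 3595937070.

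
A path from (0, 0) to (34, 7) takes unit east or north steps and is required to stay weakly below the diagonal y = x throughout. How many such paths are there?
Number of paths = 17985552

By the reflection principle (André's argument), the number of monotone paths to (34, 7) with n ≤ m that never go above y = x is C(41, 34) − C(41, 35) = 22481940 − 4496388 = 17985552.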